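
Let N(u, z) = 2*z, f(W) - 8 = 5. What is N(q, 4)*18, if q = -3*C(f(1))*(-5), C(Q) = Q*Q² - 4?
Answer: 144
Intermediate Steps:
f(W) = 13 (f(W) = 8 + 5 = 13)
C(Q) = -4 + Q³ (C(Q) = Q³ - 4 = -4 + Q³)
q = 32895 (q = -3*(-4 + 13³)*(-5) = -3*(-4 + 2197)*(-5) = -3*2193*(-5) = -6579*(-5) = 32895)
N(q, 4)*18 = (2*4)*18 = 8*18 = 144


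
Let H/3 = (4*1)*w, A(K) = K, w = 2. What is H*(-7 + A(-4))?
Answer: -264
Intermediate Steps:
H = 24 (H = 3*((4*1)*2) = 3*(4*2) = 3*8 = 24)
H*(-7 + A(-4)) = 24*(-7 - 4) = 24*(-11) = -264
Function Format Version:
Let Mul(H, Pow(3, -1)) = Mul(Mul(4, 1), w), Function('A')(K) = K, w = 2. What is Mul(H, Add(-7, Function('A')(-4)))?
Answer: -264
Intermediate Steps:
H = 24 (H = Mul(3, Mul(Mul(4, 1), 2)) = Mul(3, Mul(4, 2)) = Mul(3, 8) = 24)
Mul(H, Add(-7, Function('A')(-4))) = Mul(24, Add(-7, -4)) = Mul(24, -11) = -264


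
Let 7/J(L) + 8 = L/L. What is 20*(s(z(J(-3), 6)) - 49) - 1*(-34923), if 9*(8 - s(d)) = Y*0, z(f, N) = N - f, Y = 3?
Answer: 34103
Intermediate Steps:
J(L) = -1 (J(L) = 7/(-8 + L/L) = 7/(-8 + 1) = 7/(-7) = 7*(-⅐) = -1)
s(d) = 8 (s(d) = 8 - 0/3 = 8 - ⅑*0 = 8 + 0 = 8)
20*(s(z(J(-3), 6)) - 49) - 1*(-34923) = 20*(8 - 49) - 1*(-34923) = 20*(-41) + 34923 = -820 + 34923 = 34103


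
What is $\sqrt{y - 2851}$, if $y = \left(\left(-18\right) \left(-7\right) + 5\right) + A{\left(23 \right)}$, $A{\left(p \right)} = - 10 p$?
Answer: $5 i \sqrt{118} \approx 54.314 i$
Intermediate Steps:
$y = -99$ ($y = \left(\left(-18\right) \left(-7\right) + 5\right) - 230 = \left(126 + 5\right) - 230 = 131 - 230 = -99$)
$\sqrt{y - 2851} = \sqrt{-99 - 2851} = \sqrt{-2950} = 5 i \sqrt{118}$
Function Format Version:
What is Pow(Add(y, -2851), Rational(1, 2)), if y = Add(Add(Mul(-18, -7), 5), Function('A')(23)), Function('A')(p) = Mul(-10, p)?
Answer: Mul(5, I, Pow(118, Rational(1, 2))) ≈ Mul(54.314, I)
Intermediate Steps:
y = -99 (y = Add(Add(Mul(-18, -7), 5), Mul(-10, 23)) = Add(Add(126, 5), -230) = Add(131, -230) = -99)
Pow(Add(y, -2851), Rational(1, 2)) = Pow(Add(-99, -2851), Rational(1, 2)) = Pow(-2950, Rational(1, 2)) = Mul(5, I, Pow(118, Rational(1, 2)))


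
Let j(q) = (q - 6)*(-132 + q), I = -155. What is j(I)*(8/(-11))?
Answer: -369656/11 ≈ -33605.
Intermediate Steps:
j(q) = (-132 + q)*(-6 + q) (j(q) = (-6 + q)*(-132 + q) = (-132 + q)*(-6 + q))
j(I)*(8/(-11)) = (792 + (-155)**2 - 138*(-155))*(8/(-11)) = (792 + 24025 + 21390)*(8*(-1/11)) = 46207*(-8/11) = -369656/11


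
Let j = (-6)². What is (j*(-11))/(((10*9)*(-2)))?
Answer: 11/5 ≈ 2.2000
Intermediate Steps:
j = 36
(j*(-11))/(((10*9)*(-2))) = (36*(-11))/(((10*9)*(-2))) = -396/(90*(-2)) = -396/(-180) = -396*(-1/180) = 11/5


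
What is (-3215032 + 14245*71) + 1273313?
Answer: -930324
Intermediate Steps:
(-3215032 + 14245*71) + 1273313 = (-3215032 + 1011395) + 1273313 = -2203637 + 1273313 = -930324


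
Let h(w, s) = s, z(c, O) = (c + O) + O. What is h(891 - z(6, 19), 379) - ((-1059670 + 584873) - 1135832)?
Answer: 1611008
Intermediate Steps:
z(c, O) = c + 2*O (z(c, O) = (O + c) + O = c + 2*O)
h(891 - z(6, 19), 379) - ((-1059670 + 584873) - 1135832) = 379 - ((-1059670 + 584873) - 1135832) = 379 - (-474797 - 1135832) = 379 - 1*(-1610629) = 379 + 1610629 = 1611008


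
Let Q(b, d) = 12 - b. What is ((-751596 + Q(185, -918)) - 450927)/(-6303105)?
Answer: 1202696/6303105 ≈ 0.19081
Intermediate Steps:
((-751596 + Q(185, -918)) - 450927)/(-6303105) = ((-751596 + (12 - 1*185)) - 450927)/(-6303105) = ((-751596 + (12 - 185)) - 450927)*(-1/6303105) = ((-751596 - 173) - 450927)*(-1/6303105) = (-751769 - 450927)*(-1/6303105) = -1202696*(-1/6303105) = 1202696/6303105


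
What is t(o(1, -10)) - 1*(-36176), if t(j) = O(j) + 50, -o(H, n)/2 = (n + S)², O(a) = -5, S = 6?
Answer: 36221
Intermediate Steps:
o(H, n) = -2*(6 + n)² (o(H, n) = -2*(n + 6)² = -2*(6 + n)²)
t(j) = 45 (t(j) = -5 + 50 = 45)
t(o(1, -10)) - 1*(-36176) = 45 - 1*(-36176) = 45 + 36176 = 36221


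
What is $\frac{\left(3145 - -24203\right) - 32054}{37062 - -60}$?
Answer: $- \frac{2353}{18561} \approx -0.12677$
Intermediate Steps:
$\frac{\left(3145 - -24203\right) - 32054}{37062 - -60} = \frac{\left(3145 + 24203\right) - 32054}{37062 + \left(-1298 + 1358\right)} = \frac{27348 - 32054}{37062 + 60} = - \frac{4706}{37122} = \left(-4706\right) \frac{1}{37122} = - \frac{2353}{18561}$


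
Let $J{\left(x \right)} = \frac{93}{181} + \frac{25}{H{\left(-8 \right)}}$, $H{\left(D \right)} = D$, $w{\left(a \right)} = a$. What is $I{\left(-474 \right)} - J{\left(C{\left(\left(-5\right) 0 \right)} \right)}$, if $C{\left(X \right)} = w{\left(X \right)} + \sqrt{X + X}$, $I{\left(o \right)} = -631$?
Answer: $- \frac{909907}{1448} \approx -628.39$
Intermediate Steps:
$C{\left(X \right)} = X + \sqrt{2} \sqrt{X}$ ($C{\left(X \right)} = X + \sqrt{X + X} = X + \sqrt{2 X} = X + \sqrt{2} \sqrt{X}$)
$J{\left(x \right)} = - \frac{3781}{1448}$ ($J{\left(x \right)} = \frac{93}{181} + \frac{25}{-8} = 93 \cdot \frac{1}{181} + 25 \left(- \frac{1}{8}\right) = \frac{93}{181} - \frac{25}{8} = - \frac{3781}{1448}$)
$I{\left(-474 \right)} - J{\left(C{\left(\left(-5\right) 0 \right)} \right)} = -631 - - \frac{3781}{1448} = -631 + \frac{3781}{1448} = - \frac{909907}{1448}$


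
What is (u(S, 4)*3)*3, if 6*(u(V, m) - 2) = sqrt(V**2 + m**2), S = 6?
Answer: 18 + 3*sqrt(13) ≈ 28.817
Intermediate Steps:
u(V, m) = 2 + sqrt(V**2 + m**2)/6
(u(S, 4)*3)*3 = ((2 + sqrt(6**2 + 4**2)/6)*3)*3 = ((2 + sqrt(36 + 16)/6)*3)*3 = ((2 + sqrt(52)/6)*3)*3 = ((2 + (2*sqrt(13))/6)*3)*3 = ((2 + sqrt(13)/3)*3)*3 = (6 + sqrt(13))*3 = 18 + 3*sqrt(13)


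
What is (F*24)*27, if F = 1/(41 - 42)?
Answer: -648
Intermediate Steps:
F = -1 (F = 1/(-1) = -1)
(F*24)*27 = -1*24*27 = -24*27 = -648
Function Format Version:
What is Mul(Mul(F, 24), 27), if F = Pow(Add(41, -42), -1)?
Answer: -648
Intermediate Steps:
F = -1 (F = Pow(-1, -1) = -1)
Mul(Mul(F, 24), 27) = Mul(Mul(-1, 24), 27) = Mul(-24, 27) = -648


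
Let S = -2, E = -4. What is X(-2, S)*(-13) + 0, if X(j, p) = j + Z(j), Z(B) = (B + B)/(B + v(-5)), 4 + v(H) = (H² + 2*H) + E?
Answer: 182/5 ≈ 36.400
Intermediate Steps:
v(H) = -8 + H² + 2*H (v(H) = -4 + ((H² + 2*H) - 4) = -4 + (-4 + H² + 2*H) = -8 + H² + 2*H)
Z(B) = 2*B/(7 + B) (Z(B) = (B + B)/(B + (-8 + (-5)² + 2*(-5))) = (2*B)/(B + (-8 + 25 - 10)) = (2*B)/(B + 7) = (2*B)/(7 + B) = 2*B/(7 + B))
X(j, p) = j + 2*j/(7 + j)
X(-2, S)*(-13) + 0 = -2*(9 - 2)/(7 - 2)*(-13) + 0 = -2*7/5*(-13) + 0 = -2*⅕*7*(-13) + 0 = -14/5*(-13) + 0 = 182/5 + 0 = 182/5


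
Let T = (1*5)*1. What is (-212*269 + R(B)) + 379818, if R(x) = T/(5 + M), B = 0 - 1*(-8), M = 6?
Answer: 3550695/11 ≈ 3.2279e+5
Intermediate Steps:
T = 5 (T = 5*1 = 5)
B = 8 (B = 0 + 8 = 8)
R(x) = 5/11 (R(x) = 5/(5 + 6) = 5/11)
(-212*269 + R(B)) + 379818 = (-212*269 + 5/11) + 379818 = (-57028 + 5/11) + 379818 = -627303/11 + 379818 = 3550695/11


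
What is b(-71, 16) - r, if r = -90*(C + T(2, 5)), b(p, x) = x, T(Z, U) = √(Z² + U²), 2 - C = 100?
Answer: -8804 + 90*√29 ≈ -8319.3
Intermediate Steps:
C = -98 (C = 2 - 1*100 = 2 - 100 = -98)
T(Z, U) = √(U² + Z²)
r = 8820 - 90*√29 (r = -90*(-98 + √(5² + 2²)) = -90*(-98 + √(25 + 4)) = -90*(-98 + √29) = 8820 - 90*√29 ≈ 8335.3)
b(-71, 16) - r = 16 - (8820 - 90*√29) = 16 + (-8820 + 90*√29) = -8804 + 90*√29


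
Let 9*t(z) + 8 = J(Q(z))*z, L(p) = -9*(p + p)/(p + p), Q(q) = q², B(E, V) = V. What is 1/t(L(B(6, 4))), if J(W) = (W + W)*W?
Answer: -9/118106 ≈ -7.6203e-5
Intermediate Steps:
J(W) = 2*W² (J(W) = (2*W)*W = 2*W²)
L(p) = -9 (L(p) = -9*2*p/(2*p) = -9*2*p*1/(2*p) = -9*1 = -9)
t(z) = -8/9 + 2*z⁵/9 (t(z) = -8/9 + ((2*(z²)²)*z)/9 = -8/9 + ((2*z⁴)*z)/9 = -8/9 + (2*z⁵)/9 = -8/9 + 2*z⁵/9)
1/t(L(B(6, 4))) = 1/(-8/9 + (2/9)*(-9)⁵) = 1/(-8/9 + (2/9)*(-59049)) = 1/(-8/9 - 13122) = 1/(-118106/9) = -9/118106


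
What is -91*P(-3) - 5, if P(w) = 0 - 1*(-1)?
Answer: -96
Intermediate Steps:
P(w) = 1 (P(w) = 0 + 1 = 1)
-91*P(-3) - 5 = -91*1 - 5 = -91 - 5 = -96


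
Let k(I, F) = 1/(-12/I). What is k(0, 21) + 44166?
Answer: 44166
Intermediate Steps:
k(I, F) = -I/12
k(0, 21) + 44166 = -1/12*0 + 44166 = 0 + 44166 = 44166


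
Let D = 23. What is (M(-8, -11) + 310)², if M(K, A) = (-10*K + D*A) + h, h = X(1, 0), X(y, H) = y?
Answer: 19044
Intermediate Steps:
h = 1
M(K, A) = 1 - 10*K + 23*A (M(K, A) = (-10*K + 23*A) + 1 = 1 - 10*K + 23*A)
(M(-8, -11) + 310)² = ((1 - 10*(-8) + 23*(-11)) + 310)² = ((1 + 80 - 253) + 310)² = (-172 + 310)² = 138² = 19044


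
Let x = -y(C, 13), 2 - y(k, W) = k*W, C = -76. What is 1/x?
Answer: -1/990 ≈ -0.0010101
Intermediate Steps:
y(k, W) = 2 - W*k (y(k, W) = 2 - k*W = 2 - W*k)
x = -990 (x = -(2 - 1*13*(-76)) = -(2 + 988) = -1*990 = -990)
1/x = 1/(-990) = -1/990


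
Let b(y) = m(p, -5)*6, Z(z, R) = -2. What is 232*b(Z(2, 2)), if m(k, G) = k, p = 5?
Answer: 6960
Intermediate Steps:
b(y) = 30 (b(y) = 5*6 = 30)
232*b(Z(2, 2)) = 232*30 = 6960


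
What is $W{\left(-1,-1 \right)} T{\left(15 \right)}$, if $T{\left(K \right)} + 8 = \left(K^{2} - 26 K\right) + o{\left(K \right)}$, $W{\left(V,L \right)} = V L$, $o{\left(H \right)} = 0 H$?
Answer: $-173$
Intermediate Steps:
$o{\left(H \right)} = 0$
$W{\left(V,L \right)} = L V$
$T{\left(K \right)} = -8 + K^{2} - 26 K$ ($T{\left(K \right)} = -8 + \left(\left(K^{2} - 26 K\right) + 0\right) = -8 + \left(K^{2} - 26 K\right) = -8 + K^{2} - 26 K$)
$W{\left(-1,-1 \right)} T{\left(15 \right)} = \left(-1\right) \left(-1\right) \left(-8 + 15^{2} - 390\right) = 1 \left(-8 + 225 - 390\right) = 1 \left(-173\right) = -173$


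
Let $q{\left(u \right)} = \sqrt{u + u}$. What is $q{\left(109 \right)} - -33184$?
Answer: $33184 + \sqrt{218} \approx 33199.0$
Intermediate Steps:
$q{\left(u \right)} = \sqrt{2} \sqrt{u}$ ($q{\left(u \right)} = \sqrt{2 u} = \sqrt{2} \sqrt{u}$)
$q{\left(109 \right)} - -33184 = \sqrt{2} \sqrt{109} - -33184 = \sqrt{218} + 33184 = 33184 + \sqrt{218}$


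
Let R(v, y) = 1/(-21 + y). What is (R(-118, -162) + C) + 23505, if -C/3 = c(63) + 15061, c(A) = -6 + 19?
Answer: -3974212/183 ≈ -21717.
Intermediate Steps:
c(A) = 13
C = -45222 (C = -3*(13 + 15061) = -3*15074 = -45222)
(R(-118, -162) + C) + 23505 = (1/(-21 - 162) - 45222) + 23505 = (1/(-183) - 45222) + 23505 = (-1/183 - 45222) + 23505 = -8275627/183 + 23505 = -3974212/183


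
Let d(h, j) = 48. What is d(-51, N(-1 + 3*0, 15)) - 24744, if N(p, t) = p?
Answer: -24696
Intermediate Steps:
d(-51, N(-1 + 3*0, 15)) - 24744 = 48 - 24744 = -24696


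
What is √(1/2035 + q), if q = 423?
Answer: √1751740210/2035 ≈ 20.567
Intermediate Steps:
√(1/2035 + q) = √(1/2035 + 423) = √(860806/2035) = √1751740210/2035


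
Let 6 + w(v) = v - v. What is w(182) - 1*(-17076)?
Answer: 17070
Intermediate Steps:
w(v) = -6 (w(v) = -6 + (v - v) = -6 + 0 = -6)
w(182) - 1*(-17076) = -6 - 1*(-17076) = -6 + 17076 = 17070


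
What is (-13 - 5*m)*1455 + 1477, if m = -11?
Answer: 62587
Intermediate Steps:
(-13 - 5*m)*1455 + 1477 = (-13 - 5*(-11))*1455 + 1477 = (-13 + 55)*1455 + 1477 = 42*1455 + 1477 = 61110 + 1477 = 62587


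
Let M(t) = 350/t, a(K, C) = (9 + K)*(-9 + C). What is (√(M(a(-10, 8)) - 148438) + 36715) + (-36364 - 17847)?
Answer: -17496 + 2*I*√37022 ≈ -17496.0 + 384.82*I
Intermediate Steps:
a(K, C) = (-9 + C)*(9 + K)
(√(M(a(-10, 8)) - 148438) + 36715) + (-36364 - 17847) = (√(350/(-81 - 9*(-10) + 9*8 + 8*(-10)) - 148438) + 36715) + (-36364 - 17847) = (√(350/(-81 + 90 + 72 - 80) - 148438) + 36715) - 54211 = (√(350/1 - 148438) + 36715) - 54211 = (√(350*1 - 148438) + 36715) - 54211 = (√(350 - 148438) + 36715) - 54211 = (√(-148088) + 36715) - 54211 = (2*I*√37022 + 36715) - 54211 = (36715 + 2*I*√37022) - 54211 = -17496 + 2*I*√37022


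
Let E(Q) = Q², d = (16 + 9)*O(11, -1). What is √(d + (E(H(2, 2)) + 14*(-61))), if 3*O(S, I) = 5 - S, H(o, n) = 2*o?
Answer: 2*I*√222 ≈ 29.799*I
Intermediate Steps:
O(S, I) = 5/3 - S/3 (O(S, I) = (5 - S)/3 = 5/3 - S/3)
d = -50 (d = (16 + 9)*(5/3 - ⅓*11) = 25*(5/3 - 11/3) = 25*(-2) = -50)
√(d + (E(H(2, 2)) + 14*(-61))) = √(-50 + ((2*2)² + 14*(-61))) = √(-50 + (4² - 854)) = √(-50 + (16 - 854)) = √(-50 - 838) = √(-888) = 2*I*√222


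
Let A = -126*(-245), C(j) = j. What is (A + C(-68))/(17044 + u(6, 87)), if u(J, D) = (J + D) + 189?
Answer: 15401/8663 ≈ 1.7778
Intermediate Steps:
A = 30870
u(J, D) = 189 + D + J (u(J, D) = (D + J) + 189 = 189 + D + J)
(A + C(-68))/(17044 + u(6, 87)) = (30870 - 68)/(17044 + (189 + 87 + 6)) = 30802/(17044 + 282) = 30802/17326 = 30802*(1/17326) = 15401/8663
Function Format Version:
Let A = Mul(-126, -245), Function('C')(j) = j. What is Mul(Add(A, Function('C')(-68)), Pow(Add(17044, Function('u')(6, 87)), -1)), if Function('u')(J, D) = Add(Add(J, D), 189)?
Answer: Rational(15401, 8663) ≈ 1.7778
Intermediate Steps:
A = 30870
Function('u')(J, D) = Add(189, D, J) (Function('u')(J, D) = Add(Add(D, J), 189) = Add(189, D, J))
Mul(Add(A, Function('C')(-68)), Pow(Add(17044, Function('u')(6, 87)), -1)) = Mul(Add(30870, -68), Pow(Add(17044, Add(189, 87, 6)), -1)) = Mul(30802, Pow(Add(17044, 282), -1)) = Mul(30802, Pow(17326, -1)) = Mul(30802, Rational(1, 17326)) = Rational(15401, 8663)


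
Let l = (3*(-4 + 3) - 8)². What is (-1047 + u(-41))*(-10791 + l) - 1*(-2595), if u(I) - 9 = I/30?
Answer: 33277912/3 ≈ 1.1093e+7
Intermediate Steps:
u(I) = 9 + I/30
l = 121 (l = (3*(-1) - 8)² = (-3 - 8)² = (-11)² = 121)
(-1047 + u(-41))*(-10791 + l) - 1*(-2595) = (-1047 + (9 + (1/30)*(-41)))*(-10791 + 121) - 1*(-2595) = (-1047 + (9 - 41/30))*(-10670) + 2595 = (-1047 + 229/30)*(-10670) + 2595 = -31181/30*(-10670) + 2595 = 33270127/3 + 2595 = 33277912/3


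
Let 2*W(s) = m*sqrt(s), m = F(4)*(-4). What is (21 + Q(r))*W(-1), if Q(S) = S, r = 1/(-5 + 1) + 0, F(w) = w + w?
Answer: -332*I ≈ -332.0*I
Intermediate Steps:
F(w) = 2*w
m = -32 (m = (2*4)*(-4) = 8*(-4) = -32)
W(s) = -16*sqrt(s) (W(s) = (-32*sqrt(s))/2 = -16*sqrt(s))
r = -1/4 (r = 1/(-4) + 0 = -1/4 + 0 = -1/4 ≈ -0.25000)
(21 + Q(r))*W(-1) = (21 - 1/4)*(-16*I) = 83*(-16*I)/4 = -332*I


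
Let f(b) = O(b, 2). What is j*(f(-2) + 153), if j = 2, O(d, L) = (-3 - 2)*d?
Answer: 326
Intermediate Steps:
O(d, L) = -5*d
f(b) = -5*b
j*(f(-2) + 153) = 2*(-5*(-2) + 153) = 2*(10 + 153) = 2*163 = 326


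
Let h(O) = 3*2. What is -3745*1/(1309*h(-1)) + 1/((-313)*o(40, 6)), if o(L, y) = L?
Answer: -3349661/7023720 ≈ -0.47691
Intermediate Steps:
h(O) = 6
-3745*1/(1309*h(-1)) + 1/((-313)*o(40, 6)) = -3745/(1309*6) + 1/(-313*40) = -3745/7854 - 1/313*1/40 = -3745*1/7854 - 1/12520 = -535/1122 - 1/12520 = -3349661/7023720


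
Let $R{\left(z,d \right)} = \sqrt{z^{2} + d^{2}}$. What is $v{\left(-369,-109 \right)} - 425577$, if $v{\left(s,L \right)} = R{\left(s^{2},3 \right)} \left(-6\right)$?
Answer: $-425577 - 18 \sqrt{2059979770} \approx -1.2425 \cdot 10^{6}$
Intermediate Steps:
$R{\left(z,d \right)} = \sqrt{d^{2} + z^{2}}$
$v{\left(s,L \right)} = - 6 \sqrt{9 + s^{4}}$ ($v{\left(s,L \right)} = \sqrt{3^{2} + \left(s^{2}\right)^{2}} \left(-6\right) = \sqrt{9 + s^{4}} \left(-6\right) = - 6 \sqrt{9 + s^{4}}$)
$v{\left(-369,-109 \right)} - 425577 = - 6 \sqrt{9 + \left(-369\right)^{4}} - 425577 = - 6 \sqrt{9 + 18539817921} - 425577 = - 6 \sqrt{18539817930} - 425577 = - 6 \cdot 3 \sqrt{2059979770} - 425577 = - 18 \sqrt{2059979770} - 425577 = -425577 - 18 \sqrt{2059979770}$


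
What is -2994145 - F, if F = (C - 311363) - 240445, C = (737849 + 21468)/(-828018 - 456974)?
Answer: -3138382746987/1284992 ≈ -2.4423e+6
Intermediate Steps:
C = -759317/1284992 (C = 759317/(-1284992) = 759317*(-1/1284992) = -759317/1284992 ≈ -0.59091)
F = -709069624853/1284992 (F = (-759317/1284992 - 311363) - 240445 = -400099723413/1284992 - 240445 = -709069624853/1284992 ≈ -5.5181e+5)
-2994145 - F = -2994145 - 1*(-709069624853/1284992) = -2994145 + 709069624853/1284992 = -3138382746987/1284992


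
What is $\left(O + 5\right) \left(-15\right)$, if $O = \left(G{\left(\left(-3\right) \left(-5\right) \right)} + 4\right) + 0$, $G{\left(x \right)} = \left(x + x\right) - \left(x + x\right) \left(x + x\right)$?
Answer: $12915$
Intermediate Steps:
$G{\left(x \right)} = - 4 x^{2} + 2 x$ ($G{\left(x \right)} = 2 x - 2 x 2 x = 2 x - 4 x^{2} = - 4 x^{2} + 2 x$)
$O = -866$ ($O = \left(2 \left(\left(-3\right) \left(-5\right)\right) \left(1 - 2 \left(\left(-3\right) \left(-5\right)\right)\right) + 4\right) + 0 = \left(2 \cdot 15 \left(1 - 30\right) + 4\right) + 0 = \left(2 \cdot 15 \left(-29\right) + 4\right) + 0 = \left(-870 + 4\right) + 0 = -866 + 0 = -866$)
$\left(O + 5\right) \left(-15\right) = \left(-866 + 5\right) \left(-15\right) = \left(-861\right) \left(-15\right) = 12915$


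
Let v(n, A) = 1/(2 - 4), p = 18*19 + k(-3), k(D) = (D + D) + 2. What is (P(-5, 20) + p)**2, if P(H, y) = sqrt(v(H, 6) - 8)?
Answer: (676 + I*sqrt(34))**2/4 ≈ 1.1424e+5 + 1970.9*I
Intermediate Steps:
k(D) = 2 + 2*D (k(D) = 2*D + 2 = 2 + 2*D)
p = 338 (p = 18*19 + (2 + 2*(-3)) = 342 + (2 - 6) = 342 - 4 = 338)
v(n, A) = -1/2 (v(n, A) = 1/(-2) = -1/2)
P(H, y) = I*sqrt(34)/2 (P(H, y) = sqrt(-1/2 - 8) = sqrt(-17/2) = I*sqrt(34)/2)
(P(-5, 20) + p)**2 = (I*sqrt(34)/2 + 338)**2 = (338 + I*sqrt(34)/2)**2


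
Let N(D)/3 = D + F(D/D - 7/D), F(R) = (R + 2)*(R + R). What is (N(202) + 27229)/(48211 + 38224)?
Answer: 113648017/352689374 ≈ 0.32223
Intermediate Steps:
F(R) = 2*R*(2 + R) (F(R) = (2 + R)*(2*R) = 2*R*(2 + R))
N(D) = 3*D + 6*(1 - 7/D)*(3 - 7/D) (N(D) = 3*(D + 2*(D/D - 7/D)*(2 + (D/D - 7/D))) = 3*(D + 2*(1 - 7/D)*(2 + (1 - 7/D))) = 3*(D + 2*(1 - 7/D)*(3 - 7/D)) = 3*D + 6*(1 - 7/D)*(3 - 7/D))
(N(202) + 27229)/(48211 + 38224) = ((18 - 168/202 + 3*202 + 294/202²) + 27229)/(48211 + 38224) = ((18 - 168*1/202 + 606 + 294*(1/40804)) + 27229)/86435 = ((18 - 84/101 + 606 + 147/20402) + 27229)*(1/86435) = (12714027/20402 + 27229)*(1/86435) = (568240085/20402)*(1/86435) = 113648017/352689374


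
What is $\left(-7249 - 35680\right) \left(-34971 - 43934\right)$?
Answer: $3387312745$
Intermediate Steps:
$\left(-7249 - 35680\right) \left(-34971 - 43934\right) = \left(-42929\right) \left(-78905\right) = 3387312745$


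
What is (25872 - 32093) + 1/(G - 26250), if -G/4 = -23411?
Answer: -419258073/67394 ≈ -6221.0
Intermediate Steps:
G = 93644 (G = -4*(-23411) = 93644)
(25872 - 32093) + 1/(G - 26250) = (25872 - 32093) + 1/(93644 - 26250) = -6221 + 1/67394 = -419258073/67394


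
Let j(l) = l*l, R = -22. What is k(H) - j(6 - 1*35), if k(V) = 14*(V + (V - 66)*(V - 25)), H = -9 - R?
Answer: 8245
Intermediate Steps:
j(l) = l**2
H = 13 (H = -9 - 1*(-22) = -9 + 22 = 13)
k(V) = 14*V + 14*(-66 + V)*(-25 + V) (k(V) = 14*(V + (-66 + V)*(-25 + V)) = 14*V + 14*(-66 + V)*(-25 + V))
k(H) - j(6 - 1*35) = (23100 - 1260*13 + 14*13**2) - (6 - 1*35)**2 = (23100 - 16380 + 14*169) - (6 - 35)**2 = (23100 - 16380 + 2366) - 1*(-29)**2 = 9086 - 1*841 = 9086 - 841 = 8245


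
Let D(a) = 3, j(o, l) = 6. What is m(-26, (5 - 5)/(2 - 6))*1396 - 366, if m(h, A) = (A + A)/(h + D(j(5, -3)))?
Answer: -366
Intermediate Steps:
m(h, A) = 2*A/(3 + h) (m(h, A) = (A + A)/(h + 3) = (2*A)/(3 + h) = 2*A/(3 + h))
m(-26, (5 - 5)/(2 - 6))*1396 - 366 = (2*((5 - 5)/(2 - 6))/(3 - 26))*1396 - 366 = (2*(0/(-4))/(-23))*1396 - 366 = (2*(0*(-1/4))*(-1/23))*1396 - 366 = (2*0*(-1/23))*1396 - 366 = 0*1396 - 366 = 0 - 366 = -366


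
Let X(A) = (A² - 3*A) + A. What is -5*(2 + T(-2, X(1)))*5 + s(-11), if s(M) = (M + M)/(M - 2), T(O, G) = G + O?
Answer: 347/13 ≈ 26.692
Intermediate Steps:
X(A) = A² - 2*A
s(M) = 2*M/(-2 + M) (s(M) = (2*M)/(-2 + M) = 2*M/(-2 + M))
-5*(2 + T(-2, X(1)))*5 + s(-11) = -5*(2 + (1*(-2 + 1) - 2))*5 + 2*(-11)/(-2 - 11) = -5*(2 + (1*(-1) - 2))*5 + 2*(-11)/(-13) = -5*(2 + (-1 - 2))*5 + 2*(-11)*(-1/13) = -5*(2 - 3)*5 + 22/13 = -(-5)*5 + 22/13 = -5*(-5) + 22/13 = 25 + 22/13 = 347/13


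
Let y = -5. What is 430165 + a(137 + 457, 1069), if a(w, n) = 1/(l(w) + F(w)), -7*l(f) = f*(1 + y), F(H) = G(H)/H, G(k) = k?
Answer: 1025083202/2383 ≈ 4.3017e+5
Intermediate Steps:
F(H) = 1 (F(H) = H/H = 1)
l(f) = 4*f/7 (l(f) = -f*(1 - 5)/7 = -f*(-4)/7 = -(-4)*f/7 = 4*f/7)
a(w, n) = 1/(1 + 4*w/7) (a(w, n) = 1/(4*w/7 + 1) = 1/(1 + 4*w/7))
430165 + a(137 + 457, 1069) = 430165 + 7/(7 + 4*(137 + 457)) = 430165 + 7/(7 + 4*594) = 430165 + 7/(7 + 2376) = 430165 + 7/2383 = 1025083202/2383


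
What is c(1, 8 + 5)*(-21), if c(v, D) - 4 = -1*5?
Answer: 21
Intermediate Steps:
c(v, D) = -1 (c(v, D) = 4 - 1*5 = 4 - 5 = -1)
c(1, 8 + 5)*(-21) = -1*(-21) = 21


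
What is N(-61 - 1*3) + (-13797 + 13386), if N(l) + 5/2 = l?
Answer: -955/2 ≈ -477.50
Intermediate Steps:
N(l) = -5/2 + l
N(-61 - 1*3) + (-13797 + 13386) = (-5/2 + (-61 - 1*3)) + (-13797 + 13386) = (-5/2 + (-61 - 3)) - 411 = (-5/2 - 64) - 411 = -133/2 - 411 = -955/2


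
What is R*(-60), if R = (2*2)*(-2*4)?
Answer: 1920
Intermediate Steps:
R = -32 (R = 4*(-8) = -32)
R*(-60) = -32*(-60) = 1920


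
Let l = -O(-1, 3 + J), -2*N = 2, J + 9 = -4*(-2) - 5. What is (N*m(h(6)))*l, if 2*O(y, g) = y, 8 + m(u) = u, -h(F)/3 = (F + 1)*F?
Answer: 67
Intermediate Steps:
J = -6 (J = -9 + (-4*(-2) - 5) = -9 + (8 - 5) = -9 + 3 = -6)
h(F) = -3*F*(1 + F) (h(F) = -3*(F + 1)*F = -3*(1 + F)*F = -3*F*(1 + F))
m(u) = -8 + u
N = -1 (N = -½*2 = -1)
O(y, g) = y/2
l = ½ (l = -(-1)/2 = -1*(-½) = ½ ≈ 0.50000)
(N*m(h(6)))*l = -(-8 - 3*6*(1 + 6))*(½) = -(-8 - 3*6*7)*(½) = -(-8 - 126)*(½) = -1*(-134)*(½) = 134*(½) = 67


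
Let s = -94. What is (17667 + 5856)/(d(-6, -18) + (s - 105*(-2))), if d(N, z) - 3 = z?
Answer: 23523/101 ≈ 232.90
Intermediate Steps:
d(N, z) = 3 + z
(17667 + 5856)/(d(-6, -18) + (s - 105*(-2))) = (17667 + 5856)/((3 - 18) + (-94 - 105*(-2))) = 23523/(-15 + (-94 + 210)) = 23523/(-15 + 116) = 23523/101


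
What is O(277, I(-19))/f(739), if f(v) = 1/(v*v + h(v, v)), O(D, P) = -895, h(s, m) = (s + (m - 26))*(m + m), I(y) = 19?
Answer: -2409498415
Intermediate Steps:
h(s, m) = 2*m*(-26 + m + s) (h(s, m) = (s + (-26 + m))*(2*m) = (-26 + m + s)*(2*m) = 2*m*(-26 + m + s))
f(v) = 1/(v² + 2*v*(-26 + 2*v)) (f(v) = 1/(v*v + 2*v*(-26 + v + v)) = 1/(v² + 2*v*(-26 + 2*v)))
O(277, I(-19))/f(739) = -895/(1/(739*(-52 + 5*739))) = -895/(1/(739*(-52 + 3695))) = -895/((1/739)/3643) = -895/((1/739)*(1/3643)) = -895/1/2692177 = -895*2692177 = -2409498415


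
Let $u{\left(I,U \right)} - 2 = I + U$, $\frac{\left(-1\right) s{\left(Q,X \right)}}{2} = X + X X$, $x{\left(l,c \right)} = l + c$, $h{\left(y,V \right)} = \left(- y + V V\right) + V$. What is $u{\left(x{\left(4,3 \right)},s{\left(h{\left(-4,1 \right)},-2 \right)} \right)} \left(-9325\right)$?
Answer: $-46625$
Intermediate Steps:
$h{\left(y,V \right)} = V + V^{2} - y$ ($h{\left(y,V \right)} = \left(- y + V^{2}\right) + V = \left(V^{2} - y\right) + V = V + V^{2} - y$)
$x{\left(l,c \right)} = c + l$
$s{\left(Q,X \right)} = - 2 X - 2 X^{2}$ ($s{\left(Q,X \right)} = - 2 \left(X + X X\right) = - 2 \left(X + X^{2}\right) = - 2 X - 2 X^{2}$)
$u{\left(I,U \right)} = 2 + I + U$ ($u{\left(I,U \right)} = 2 + \left(I + U\right) = 2 + I + U$)
$u{\left(x{\left(4,3 \right)},s{\left(h{\left(-4,1 \right)},-2 \right)} \right)} \left(-9325\right) = \left(2 + \left(3 + 4\right) - - 4 \left(1 - 2\right)\right) \left(-9325\right) = \left(2 + 7 - \left(-4\right) \left(-1\right)\right) \left(-9325\right) = \left(2 + 7 - 4\right) \left(-9325\right) = 5 \left(-9325\right) = -46625$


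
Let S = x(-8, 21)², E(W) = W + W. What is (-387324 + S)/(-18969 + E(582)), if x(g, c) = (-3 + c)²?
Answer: 94116/5935 ≈ 15.858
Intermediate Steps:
E(W) = 2*W
S = 104976 (S = ((-3 + 21)²)² = (18²)² = 324² = 104976)
(-387324 + S)/(-18969 + E(582)) = (-387324 + 104976)/(-18969 + 2*582) = -282348/(-18969 + 1164) = -282348/(-17805) = -282348*(-1/17805) = 94116/5935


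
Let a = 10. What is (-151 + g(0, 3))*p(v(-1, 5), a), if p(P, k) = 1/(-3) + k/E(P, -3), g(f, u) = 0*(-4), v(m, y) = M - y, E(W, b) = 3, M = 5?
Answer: -453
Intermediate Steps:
v(m, y) = 5 - y
g(f, u) = 0
p(P, k) = -1/3 + k/3 (p(P, k) = 1/(-3) + k/3 = 1*(-1/3) + k*(1/3) = -1/3 + k/3)
(-151 + g(0, 3))*p(v(-1, 5), a) = (-151 + 0)*(-1/3 + (1/3)*10) = -151*(-1/3 + 10/3) = -151*3 = -453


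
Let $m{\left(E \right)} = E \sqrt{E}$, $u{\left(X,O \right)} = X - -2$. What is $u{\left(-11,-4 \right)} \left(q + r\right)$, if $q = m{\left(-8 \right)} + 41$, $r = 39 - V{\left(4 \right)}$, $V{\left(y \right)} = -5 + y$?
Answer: $-729 + 144 i \sqrt{2} \approx -729.0 + 203.65 i$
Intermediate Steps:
$u{\left(X,O \right)} = 2 + X$ ($u{\left(X,O \right)} = X + 2 = 2 + X$)
$m{\left(E \right)} = E^{\frac{3}{2}}$
$r = 40$ ($r = 39 - \left(-5 + 4\right) = 39 - -1 = 39 + 1 = 40$)
$q = 41 - 16 i \sqrt{2}$ ($q = \left(-8\right)^{\frac{3}{2}} + 41 = - 16 i \sqrt{2} + 41 = 41 - 16 i \sqrt{2} \approx 41.0 - 22.627 i$)
$u{\left(-11,-4 \right)} \left(q + r\right) = \left(2 - 11\right) \left(\left(41 - 16 i \sqrt{2}\right) + 40\right) = - 9 \left(81 - 16 i \sqrt{2}\right) = -729 + 144 i \sqrt{2}$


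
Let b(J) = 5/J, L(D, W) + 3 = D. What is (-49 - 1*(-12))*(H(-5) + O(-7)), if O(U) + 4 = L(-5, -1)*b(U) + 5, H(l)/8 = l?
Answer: 8621/7 ≈ 1231.6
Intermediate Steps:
H(l) = 8*l
L(D, W) = -3 + D
O(U) = 1 - 40/U (O(U) = -4 + ((-3 - 5)*(5/U) + 5) = -4 + (-40/U + 5) = -4 + (5 - 40/U) = 1 - 40/U)
(-49 - 1*(-12))*(H(-5) + O(-7)) = (-49 - 1*(-12))*(8*(-5) + (-40 - 7)/(-7)) = (-49 + 12)*(-40 - ⅐*(-47)) = -37*(-40 + 47/7) = -37*(-233/7) = 8621/7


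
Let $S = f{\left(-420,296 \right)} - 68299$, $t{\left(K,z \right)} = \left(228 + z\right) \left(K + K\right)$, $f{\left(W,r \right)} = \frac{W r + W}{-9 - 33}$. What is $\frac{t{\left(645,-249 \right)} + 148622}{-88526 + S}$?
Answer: $- \frac{121532}{153855} \approx -0.78991$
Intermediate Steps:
$f{\left(W,r \right)} = - \frac{W}{42} - \frac{W r}{42}$ ($f{\left(W,r \right)} = \frac{W + W r}{-42} = \left(W + W r\right) \left(- \frac{1}{42}\right) = - \frac{W}{42} - \frac{W r}{42}$)
$t{\left(K,z \right)} = 2 K \left(228 + z\right)$ ($t{\left(K,z \right)} = \left(228 + z\right) 2 K = 2 K \left(228 + z\right)$)
$S = -65329$ ($S = \left(- \frac{1}{42}\right) \left(-420\right) \left(1 + 296\right) - 68299 = \left(- \frac{1}{42}\right) \left(-420\right) 297 - 68299 = 2970 - 68299 = -65329$)
$\frac{t{\left(645,-249 \right)} + 148622}{-88526 + S} = \frac{2 \cdot 645 \left(228 - 249\right) + 148622}{-88526 - 65329} = \frac{2 \cdot 645 \left(-21\right) + 148622}{-153855} = \left(-27090 + 148622\right) \left(- \frac{1}{153855}\right) = 121532 \left(- \frac{1}{153855}\right) = - \frac{121532}{153855}$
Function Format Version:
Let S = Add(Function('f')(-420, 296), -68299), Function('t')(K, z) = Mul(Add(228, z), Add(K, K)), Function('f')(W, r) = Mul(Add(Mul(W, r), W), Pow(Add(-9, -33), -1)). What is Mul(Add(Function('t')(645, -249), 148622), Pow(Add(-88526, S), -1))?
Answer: Rational(-121532, 153855) ≈ -0.78991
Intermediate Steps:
Function('f')(W, r) = Add(Mul(Rational(-1, 42), W), Mul(Rational(-1, 42), W, r)) (Function('f')(W, r) = Mul(Add(W, Mul(W, r)), Pow(-42, -1)) = Mul(Add(W, Mul(W, r)), Rational(-1, 42)) = Add(Mul(Rational(-1, 42), W), Mul(Rational(-1, 42), W, r)))
Function('t')(K, z) = Mul(2, K, Add(228, z)) (Function('t')(K, z) = Mul(Add(228, z), Mul(2, K)) = Mul(2, K, Add(228, z)))
S = -65329 (S = Add(Mul(Rational(-1, 42), -420, Add(1, 296)), -68299) = Add(Mul(Rational(-1, 42), -420, 297), -68299) = Add(2970, -68299) = -65329)
Mul(Add(Function('t')(645, -249), 148622), Pow(Add(-88526, S), -1)) = Mul(Add(Mul(2, 645, Add(228, -249)), 148622), Pow(Add(-88526, -65329), -1)) = Mul(Add(Mul(2, 645, -21), 148622), Pow(-153855, -1)) = Mul(Add(-27090, 148622), Rational(-1, 153855)) = Mul(121532, Rational(-1, 153855)) = Rational(-121532, 153855)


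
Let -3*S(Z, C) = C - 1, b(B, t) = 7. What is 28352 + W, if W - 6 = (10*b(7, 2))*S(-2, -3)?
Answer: 85354/3 ≈ 28451.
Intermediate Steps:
S(Z, C) = 1/3 - C/3 (S(Z, C) = -(C - 1)/3 = -(-1 + C)/3 = 1/3 - C/3)
W = 298/3 (W = 6 + (10*7)*(1/3 - 1/3*(-3)) = 6 + 70*(1/3 + 1) = 6 + 70*(4/3) = 6 + 280/3 = 298/3 ≈ 99.333)
28352 + W = 28352 + 298/3 = 85354/3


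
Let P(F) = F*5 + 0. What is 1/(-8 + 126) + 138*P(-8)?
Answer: -651359/118 ≈ -5520.0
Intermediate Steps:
P(F) = 5*F (P(F) = 5*F + 0 = 5*F)
1/(-8 + 126) + 138*P(-8) = 1/(-8 + 126) + 138*(5*(-8)) = 1/118 + 138*(-40) = 1/118 - 5520 = -651359/118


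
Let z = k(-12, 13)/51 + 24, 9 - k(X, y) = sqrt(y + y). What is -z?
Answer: -411/17 + sqrt(26)/51 ≈ -24.076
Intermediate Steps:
k(X, y) = 9 - sqrt(2)*sqrt(y) (k(X, y) = 9 - sqrt(y + y) = 9 - sqrt(2*y) = 9 - sqrt(2)*sqrt(y))
z = 411/17 - sqrt(26)/51 (z = (9 - sqrt(2)*sqrt(13))/51 + 24 = (9 - sqrt(26))*(1/51) + 24 = (3/17 - sqrt(26)/51) + 24 = 411/17 - sqrt(26)/51 ≈ 24.076)
-z = -(411/17 - sqrt(26)/51) = -411/17 + sqrt(26)/51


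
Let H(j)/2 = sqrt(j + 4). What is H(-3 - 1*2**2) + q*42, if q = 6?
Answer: 252 + 2*I*sqrt(3) ≈ 252.0 + 3.4641*I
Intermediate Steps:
H(j) = 2*sqrt(4 + j) (H(j) = 2*sqrt(j + 4) = 2*sqrt(4 + j))
H(-3 - 1*2**2) + q*42 = 2*sqrt(4 + (-3 - 1*2**2)) + 6*42 = 2*sqrt(4 + (-3 - 1*4)) + 252 = 2*sqrt(4 + (-3 - 4)) + 252 = 2*sqrt(4 - 7) + 252 = 2*sqrt(-3) + 252 = 2*(I*sqrt(3)) + 252 = 2*I*sqrt(3) + 252 = 252 + 2*I*sqrt(3)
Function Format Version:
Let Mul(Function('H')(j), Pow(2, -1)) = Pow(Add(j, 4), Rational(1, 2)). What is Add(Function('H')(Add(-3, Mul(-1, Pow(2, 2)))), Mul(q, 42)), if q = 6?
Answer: Add(252, Mul(2, I, Pow(3, Rational(1, 2)))) ≈ Add(252.00, Mul(3.4641, I))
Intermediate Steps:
Function('H')(j) = Mul(2, Pow(Add(4, j), Rational(1, 2))) (Function('H')(j) = Mul(2, Pow(Add(j, 4), Rational(1, 2))) = Mul(2, Pow(Add(4, j), Rational(1, 2))))
Add(Function('H')(Add(-3, Mul(-1, Pow(2, 2)))), Mul(q, 42)) = Add(Mul(2, Pow(Add(4, Add(-3, Mul(-1, Pow(2, 2)))), Rational(1, 2))), Mul(6, 42)) = Add(Mul(2, Pow(Add(4, Add(-3, Mul(-1, 4))), Rational(1, 2))), 252) = Add(Mul(2, Pow(Add(4, Add(-3, -4)), Rational(1, 2))), 252) = Add(Mul(2, Pow(Add(4, -7), Rational(1, 2))), 252) = Add(Mul(2, Pow(-3, Rational(1, 2))), 252) = Add(Mul(2, Mul(I, Pow(3, Rational(1, 2)))), 252) = Add(Mul(2, I, Pow(3, Rational(1, 2))), 252) = Add(252, Mul(2, I, Pow(3, Rational(1, 2))))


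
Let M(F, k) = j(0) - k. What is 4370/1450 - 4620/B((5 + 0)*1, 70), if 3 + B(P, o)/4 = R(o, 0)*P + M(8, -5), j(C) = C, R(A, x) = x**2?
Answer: -166601/290 ≈ -574.49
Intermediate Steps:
M(F, k) = -k (M(F, k) = 0 - k = -k)
B(P, o) = 8 (B(P, o) = -12 + 4*(0**2*P - 1*(-5)) = -12 + 4*(0*P + 5) = -12 + 4*(0 + 5) = -12 + 4*5 = -12 + 20 = 8)
4370/1450 - 4620/B((5 + 0)*1, 70) = 4370/1450 - 4620/8 = 4370*(1/1450) - 4620*1/8 = 437/145 - 1155/2 = -166601/290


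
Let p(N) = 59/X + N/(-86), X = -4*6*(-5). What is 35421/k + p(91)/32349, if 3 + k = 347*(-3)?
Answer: -164236281257/4840704360 ≈ -33.928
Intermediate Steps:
k = -1044 (k = -3 + 347*(-3) = -3 - 1041 = -1044)
X = 120 (X = -24*(-5) = 120)
p(N) = 59/120 - N/86 (p(N) = 59/120 + N/(-86) = 59*(1/120) + N*(-1/86) = 59/120 - N/86)
35421/k + p(91)/32349 = 35421/(-1044) + (59/120 - 1/86*91)/32349 = 35421*(-1/1044) + (59/120 - 91/86)*(1/32349) = -11807/348 - 2923/5160*1/32349 = -11807/348 - 2923/166920840 = -164236281257/4840704360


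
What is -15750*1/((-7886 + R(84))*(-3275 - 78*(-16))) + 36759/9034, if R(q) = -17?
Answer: 84102020097/20674155422 ≈ 4.0680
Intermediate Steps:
-15750*1/((-7886 + R(84))*(-3275 - 78*(-16))) + 36759/9034 = -15750*1/((-7886 - 17)*(-3275 - 78*(-16))) + 36759/9034 = -15750*(-1/(7903*(-3275 + 1248))) + 36759*(1/9034) = -15750/((-7903*(-2027))) + 36759/9034 = -15750/16019381 + 36759/9034 = -15750*1/16019381 + 36759/9034 = -2250/2288483 + 36759/9034 = 84102020097/20674155422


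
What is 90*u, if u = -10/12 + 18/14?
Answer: 285/7 ≈ 40.714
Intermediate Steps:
u = 19/42 (u = -10*1/12 + 18*(1/14) = -5/6 + 9/7 = 19/42 ≈ 0.45238)
90*u = 90*(19/42) = 285/7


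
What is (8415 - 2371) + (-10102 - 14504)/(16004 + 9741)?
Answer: 155578174/25745 ≈ 6043.0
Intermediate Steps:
(8415 - 2371) + (-10102 - 14504)/(16004 + 9741) = 6044 - 24606/25745 = 155578174/25745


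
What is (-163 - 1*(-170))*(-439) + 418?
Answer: -2655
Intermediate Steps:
(-163 - 1*(-170))*(-439) + 418 = (-163 + 170)*(-439) + 418 = 7*(-439) + 418 = -3073 + 418 = -2655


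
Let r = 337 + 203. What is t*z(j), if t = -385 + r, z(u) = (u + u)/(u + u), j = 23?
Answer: 155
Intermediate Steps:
r = 540
z(u) = 1 (z(u) = (2*u)/((2*u)) = (2*u)*(1/(2*u)) = 1)
t = 155 (t = -385 + 540 = 155)
t*z(j) = 155*1 = 155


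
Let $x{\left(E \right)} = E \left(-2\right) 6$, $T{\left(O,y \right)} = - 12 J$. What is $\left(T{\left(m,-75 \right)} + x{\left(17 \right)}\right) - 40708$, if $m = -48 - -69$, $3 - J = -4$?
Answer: $-40996$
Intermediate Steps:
$J = 7$ ($J = 3 - -4 = 3 + 4 = 7$)
$m = 21$ ($m = -48 + 69 = 21$)
$T{\left(O,y \right)} = -84$ ($T{\left(O,y \right)} = \left(-12\right) 7 = -84$)
$x{\left(E \right)} = - 12 E$ ($x{\left(E \right)} = - 2 E 6 = - 12 E$)
$\left(T{\left(m,-75 \right)} + x{\left(17 \right)}\right) - 40708 = \left(-84 - 204\right) - 40708 = -288 - 40708 = -40996$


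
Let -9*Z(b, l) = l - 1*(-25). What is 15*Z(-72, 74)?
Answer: -165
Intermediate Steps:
Z(b, l) = -25/9 - l/9 (Z(b, l) = -(l - 1*(-25))/9 = -(l + 25)/9 = -(25 + l)/9 = -25/9 - l/9)
15*Z(-72, 74) = 15*(-25/9 - ⅑*74) = 15*(-25/9 - 74/9) = 15*(-11) = -165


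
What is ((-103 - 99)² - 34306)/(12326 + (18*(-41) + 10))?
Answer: 1083/1933 ≈ 0.56027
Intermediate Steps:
((-103 - 99)² - 34306)/(12326 + (18*(-41) + 10)) = ((-202)² - 34306)/(12326 + (-738 + 10)) = (40804 - 34306)/(12326 - 728) = 6498/11598 = 6498*(1/11598) = 1083/1933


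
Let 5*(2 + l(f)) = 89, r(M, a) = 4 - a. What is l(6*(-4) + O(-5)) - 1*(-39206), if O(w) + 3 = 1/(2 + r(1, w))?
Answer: 196109/5 ≈ 39222.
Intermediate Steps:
O(w) = -3 + 1/(6 - w) (O(w) = -3 + 1/(2 + (4 - w)) = -3 + 1/(6 - w))
l(f) = 79/5 (l(f) = -2 + (⅕)*89 = -2 + 89/5 = 79/5)
l(6*(-4) + O(-5)) - 1*(-39206) = 79/5 - 1*(-39206) = 79/5 + 39206 = 196109/5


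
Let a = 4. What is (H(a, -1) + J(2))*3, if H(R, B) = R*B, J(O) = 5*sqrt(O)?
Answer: -12 + 15*sqrt(2) ≈ 9.2132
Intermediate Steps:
H(R, B) = B*R
(H(a, -1) + J(2))*3 = (-1*4 + 5*sqrt(2))*3 = (-4 + 5*sqrt(2))*3 = -12 + 15*sqrt(2)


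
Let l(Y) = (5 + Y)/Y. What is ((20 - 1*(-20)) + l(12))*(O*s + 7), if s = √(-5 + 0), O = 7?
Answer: 3479/12 + 3479*I*√5/12 ≈ 289.92 + 648.27*I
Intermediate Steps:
s = I*√5 (s = √(-5) = I*√5 ≈ 2.2361*I)
l(Y) = (5 + Y)/Y
((20 - 1*(-20)) + l(12))*(O*s + 7) = ((20 - 1*(-20)) + (5 + 12)/12)*(7*(I*√5) + 7) = ((20 + 20) + (1/12)*17)*(7*I*√5 + 7) = (40 + 17/12)*(7 + 7*I*√5) = 497*(7 + 7*I*√5)/12 = 3479/12 + 3479*I*√5/12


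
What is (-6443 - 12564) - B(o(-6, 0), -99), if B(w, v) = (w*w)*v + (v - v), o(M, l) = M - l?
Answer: -15443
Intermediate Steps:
B(w, v) = v*w**2 (B(w, v) = w**2*v + 0 = v*w**2 + 0 = v*w**2)
(-6443 - 12564) - B(o(-6, 0), -99) = (-6443 - 12564) - (-99)*(-6 - 1*0)**2 = -19007 - (-99)*(-6 + 0)**2 = -19007 - (-99)*(-6)**2 = -19007 - (-99)*36 = -19007 - 1*(-3564) = -19007 + 3564 = -15443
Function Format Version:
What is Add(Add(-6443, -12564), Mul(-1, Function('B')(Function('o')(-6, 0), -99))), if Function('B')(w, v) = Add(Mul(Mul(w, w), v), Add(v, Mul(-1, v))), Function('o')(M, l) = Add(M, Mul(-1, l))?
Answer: -15443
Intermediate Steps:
Function('B')(w, v) = Mul(v, Pow(w, 2)) (Function('B')(w, v) = Add(Mul(Pow(w, 2), v), 0) = Add(Mul(v, Pow(w, 2)), 0) = Mul(v, Pow(w, 2)))
Add(Add(-6443, -12564), Mul(-1, Function('B')(Function('o')(-6, 0), -99))) = Add(Add(-6443, -12564), Mul(-1, Mul(-99, Pow(Add(-6, Mul(-1, 0)), 2)))) = Add(-19007, Mul(-1, Mul(-99, Pow(Add(-6, 0), 2)))) = Add(-19007, Mul(-1, Mul(-99, Pow(-6, 2)))) = Add(-19007, Mul(-1, Mul(-99, 36))) = Add(-19007, Mul(-1, -3564)) = Add(-19007, 3564) = -15443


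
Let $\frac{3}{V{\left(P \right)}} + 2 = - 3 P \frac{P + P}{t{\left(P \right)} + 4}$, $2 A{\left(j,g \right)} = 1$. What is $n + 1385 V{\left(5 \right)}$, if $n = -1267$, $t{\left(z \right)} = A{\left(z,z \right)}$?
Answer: $- \frac{146767}{106} \approx -1384.6$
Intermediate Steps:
$A{\left(j,g \right)} = \frac{1}{2}$ ($A{\left(j,g \right)} = \frac{1}{2} \cdot 1 = \frac{1}{2}$)
$t{\left(z \right)} = \frac{1}{2}$
$V{\left(P \right)} = \frac{3}{-2 - \frac{4 P^{2}}{3}}$ ($V{\left(P \right)} = \frac{3}{-2 + - 3 P \frac{P + P}{\frac{1}{2} + 4}} = \frac{3}{-2 + - 3 P \frac{2 P}{\frac{9}{2}}} = \frac{3}{-2 + - 3 P 2 P \frac{2}{9}} = \frac{3}{-2 + - 3 P \frac{4 P}{9}} = \frac{3}{-2 - \frac{4 P^{2}}{3}}$)
$n + 1385 V{\left(5 \right)} = -1267 + 1385 \left(- \frac{9}{6 + 4 \cdot 5^{2}}\right) = -1267 + 1385 \left(- \frac{9}{6 + 4 \cdot 25}\right) = -1267 + 1385 \left(- \frac{9}{6 + 100}\right) = -1267 + 1385 \left(- \frac{9}{106}\right) = -1267 - \frac{12465}{106} = - \frac{146767}{106}$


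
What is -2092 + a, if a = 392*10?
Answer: 1828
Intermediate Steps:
a = 3920
-2092 + a = -2092 + 3920 = 1828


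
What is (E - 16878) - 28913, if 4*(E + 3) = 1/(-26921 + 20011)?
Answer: -1265746161/27640 ≈ -45794.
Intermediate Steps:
E = -82921/27640 (E = -3 + 1/(4*(-26921 + 20011)) = -3 + (¼)/(-6910) = -3 + (¼)*(-1/6910) = -3 - 1/27640 = -82921/27640 ≈ -3.0000)
(E - 16878) - 28913 = (-82921/27640 - 16878) - 28913 = -466590841/27640 - 28913 = -1265746161/27640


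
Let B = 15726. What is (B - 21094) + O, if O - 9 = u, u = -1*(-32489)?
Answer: 27130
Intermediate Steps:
u = 32489
O = 32498 (O = 9 + 32489 = 32498)
(B - 21094) + O = (15726 - 21094) + 32498 = -5368 + 32498 = 27130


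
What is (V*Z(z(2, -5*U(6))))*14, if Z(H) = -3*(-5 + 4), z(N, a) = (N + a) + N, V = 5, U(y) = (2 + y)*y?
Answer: 210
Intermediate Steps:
U(y) = y*(2 + y)
z(N, a) = a + 2*N
Z(H) = 3 (Z(H) = -3*(-1) = 3)
(V*Z(z(2, -5*U(6))))*14 = (5*3)*14 = 15*14 = 210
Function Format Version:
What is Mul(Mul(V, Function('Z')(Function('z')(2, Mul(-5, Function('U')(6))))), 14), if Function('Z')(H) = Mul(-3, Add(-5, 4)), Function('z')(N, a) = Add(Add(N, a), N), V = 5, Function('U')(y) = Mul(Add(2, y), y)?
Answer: 210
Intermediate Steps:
Function('U')(y) = Mul(y, Add(2, y))
Function('z')(N, a) = Add(a, Mul(2, N))
Function('Z')(H) = 3 (Function('Z')(H) = Mul(-3, -1) = 3)
Mul(Mul(V, Function('Z')(Function('z')(2, Mul(-5, Function('U')(6))))), 14) = Mul(Mul(5, 3), 14) = Mul(15, 14) = 210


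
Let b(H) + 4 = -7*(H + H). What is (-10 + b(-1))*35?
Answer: 0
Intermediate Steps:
b(H) = -4 - 14*H (b(H) = -4 - 7*(H + H) = -4 - 14*H)
(-10 + b(-1))*35 = (-10 + (-4 - 14*(-1)))*35 = (-10 + (-4 + 14))*35 = (-10 + 10)*35 = 0*35 = 0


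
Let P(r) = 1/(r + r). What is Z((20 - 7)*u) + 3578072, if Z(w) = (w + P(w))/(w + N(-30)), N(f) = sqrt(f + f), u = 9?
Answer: 98389851235/27498 - 27379*I*sqrt(15)/1608633 ≈ 3.5781e+6 - 0.065918*I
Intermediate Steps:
P(r) = 1/(2*r)
N(f) = sqrt(2)*sqrt(f) (N(f) = sqrt(2*f) = sqrt(2)*sqrt(f))
Z(w) = (w + 1/(2*w))/(w + 2*I*sqrt(15)) (Z(w) = (w + 1/(2*w))/(w + sqrt(2)*sqrt(-30)) = (w + 1/(2*w))/(w + sqrt(2)*(I*sqrt(30))) = (w + 1/(2*w))/(w + 2*I*sqrt(15)))
Z((20 - 7)*u) + 3578072 = (1/2 + ((20 - 7)*9)**2)/((((20 - 7)*9))*((20 - 7)*9 + 2*I*sqrt(15))) + 3578072 = (1/2 + (13*9)**2)/(((13*9))*(13*9 + 2*I*sqrt(15))) + 3578072 = (1/2 + 117**2)/(117*(117 + 2*I*sqrt(15))) + 3578072 = (1/2 + 13689)/(117*(117 + 2*I*sqrt(15))) + 3578072 = (1/117)*(27379/2)/(117 + 2*I*sqrt(15)) + 3578072 = 27379/(234*(117 + 2*I*sqrt(15))) + 3578072 = 3578072 + 27379/(234*(117 + 2*I*sqrt(15)))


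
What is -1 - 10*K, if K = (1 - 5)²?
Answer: -161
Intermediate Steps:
K = 16 (K = (-4)² = 16)
-1 - 10*K = -1 - 10*16 = -1 - 160 = -161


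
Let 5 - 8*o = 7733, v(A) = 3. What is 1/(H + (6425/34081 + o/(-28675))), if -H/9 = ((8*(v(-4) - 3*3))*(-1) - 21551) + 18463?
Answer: 977272675/26738397547121 ≈ 3.6549e-5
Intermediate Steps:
o = -966 (o = 5/8 - ⅛*7733 = 5/8 - 7733/8 = -966)
H = 27360 (H = -9*(((8*(3 - 3*3))*(-1) - 21551) + 18463) = -9*(((8*(3 - 9))*(-1) - 21551) + 18463) = -9*(((8*(-6))*(-1) - 21551) + 18463) = -9*((-48*(-1) - 21551) + 18463) = -9*((48 - 21551) + 18463) = -9*(-21503 + 18463) = -9*(-3040) = 27360)
1/(H + (6425/34081 + o/(-28675))) = 1/(27360 + (6425/34081 - 966/(-28675))) = 1/(27360 + (6425*(1/34081) - 966*(-1/28675))) = 1/(27360 + (6425/34081 + 966/28675)) = 1/(27360 + 217159121/977272675) = 1/(26738397547121/977272675) = 977272675/26738397547121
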